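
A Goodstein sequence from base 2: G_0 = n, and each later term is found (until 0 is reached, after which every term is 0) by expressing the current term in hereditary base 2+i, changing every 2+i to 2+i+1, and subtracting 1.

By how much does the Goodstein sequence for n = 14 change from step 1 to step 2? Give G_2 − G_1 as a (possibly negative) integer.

step 0: 14 = 2^(2 + 1) + 2^2 + 2; sub 3 for 2: 3^(3 + 1) + 3^3 + 3; = 111; G_1 = 111−1 = 110
step 1: 110 = 3^(3 + 1) + 3^3 + 2; sub 4 for 3: 4^(4 + 1) + 4^4 + 2; = 1282; G_2 = 1282−1 = 1281

1171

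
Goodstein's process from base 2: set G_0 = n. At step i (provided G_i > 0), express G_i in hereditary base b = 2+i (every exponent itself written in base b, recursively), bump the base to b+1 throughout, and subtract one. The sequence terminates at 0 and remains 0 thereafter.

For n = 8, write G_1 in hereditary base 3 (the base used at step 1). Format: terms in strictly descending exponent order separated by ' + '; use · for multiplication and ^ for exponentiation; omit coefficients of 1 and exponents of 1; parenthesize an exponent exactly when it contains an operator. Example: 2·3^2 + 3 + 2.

G_0=8  [base 2] 2^(2 + 1)  →[2↦3]→  3^(3 + 1) = 81  −1 ⇒ G_1=80
G_1=80  [base 3] 2·3^3 + 2·3^2 + 2·3 + 2  →[3↦4]→  2·4^4 + 2·4^2 + 2·4 + 2 = 554  −1 ⇒ G_2=553

2·3^3 + 2·3^2 + 2·3 + 2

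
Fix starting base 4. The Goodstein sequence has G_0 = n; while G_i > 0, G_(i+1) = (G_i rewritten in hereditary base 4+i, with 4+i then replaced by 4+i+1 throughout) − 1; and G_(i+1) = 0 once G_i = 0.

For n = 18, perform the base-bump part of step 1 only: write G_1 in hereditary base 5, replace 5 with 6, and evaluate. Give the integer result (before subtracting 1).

37

base 4: 18 = 4^2 + 2; at 5: 5^2 + 2 = 27; next = 26
base 5: 26 = 5^2 + 1; at 6: 6^2 + 1 = 37; next = 36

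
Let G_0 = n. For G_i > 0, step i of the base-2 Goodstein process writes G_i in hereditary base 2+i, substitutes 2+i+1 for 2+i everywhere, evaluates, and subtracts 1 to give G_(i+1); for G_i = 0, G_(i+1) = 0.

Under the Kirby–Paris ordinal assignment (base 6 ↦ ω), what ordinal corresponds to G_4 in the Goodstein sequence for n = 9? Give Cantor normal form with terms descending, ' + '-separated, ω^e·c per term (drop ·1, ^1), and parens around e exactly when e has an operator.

9 —HB2→ 2^(2 + 1) + 1 —bump→ 3^(3 + 1) + 1 = 82 —(−1)→ 81
81 —HB3→ 3^(3 + 1) —bump→ 4^(4 + 1) = 1024 —(−1)→ 1023
1023 —HB4→ 3·4^4 + 3·4^3 + 3·4^2 + 3·4 + 3 —bump→ 3·5^5 + 3·5^3 + 3·5^2 + 3·5 + 3 = 9843 —(−1)→ 9842
9842 —HB5→ 3·5^5 + 3·5^3 + 3·5^2 + 3·5 + 2 —bump→ 3·6^6 + 3·6^3 + 3·6^2 + 3·6 + 2 = 140744 —(−1)→ 140743
140743 —HB6→ 3·6^6 + 3·6^3 + 3·6^2 + 3·6 + 1 —bump→ 3·7^7 + 3·7^3 + 3·7^2 + 3·7 + 1 = 2471827 —(−1)→ 2471826

ω^ω·3 + ω^3·3 + ω^2·3 + ω·3 + 1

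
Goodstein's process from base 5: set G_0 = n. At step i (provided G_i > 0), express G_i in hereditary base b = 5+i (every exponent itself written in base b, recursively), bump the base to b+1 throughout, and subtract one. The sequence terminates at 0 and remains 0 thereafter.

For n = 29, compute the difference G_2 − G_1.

(0) 29|_5 = 5^2 + 4 ↦ 6^2 + 4|_6 = 40 ⇒ 39
(1) 39|_6 = 6^2 + 3 ↦ 7^2 + 3|_7 = 52 ⇒ 51

12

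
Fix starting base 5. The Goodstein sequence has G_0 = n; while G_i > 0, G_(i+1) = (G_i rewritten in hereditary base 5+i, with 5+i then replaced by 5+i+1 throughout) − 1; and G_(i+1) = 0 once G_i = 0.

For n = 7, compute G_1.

base 5: 7 = 5 + 2; at 6: 6 + 2 = 8; next = 7
base 6: 7 = 6 + 1; at 7: 7 + 1 = 8; next = 7

7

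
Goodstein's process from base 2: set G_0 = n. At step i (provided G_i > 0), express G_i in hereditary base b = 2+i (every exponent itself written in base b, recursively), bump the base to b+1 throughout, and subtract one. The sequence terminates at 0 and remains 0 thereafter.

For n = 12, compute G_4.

base 2: 12 = 2^(2 + 1) + 2^2; at 3: 3^(3 + 1) + 3^3 = 108; next = 107
base 3: 107 = 3^(3 + 1) + 2·3^2 + 2·3 + 2; at 4: 4^(4 + 1) + 2·4^2 + 2·4 + 2 = 1066; next = 1065
base 4: 1065 = 4^(4 + 1) + 2·4^2 + 2·4 + 1; at 5: 5^(5 + 1) + 2·5^2 + 2·5 + 1 = 15686; next = 15685
base 5: 15685 = 5^(5 + 1) + 2·5^2 + 2·5; at 6: 6^(6 + 1) + 2·6^2 + 2·6 = 280020; next = 280019
base 6: 280019 = 6^(6 + 1) + 2·6^2 + 6 + 5; at 7: 7^(7 + 1) + 2·7^2 + 7 + 5 = 5764911; next = 5764910

280019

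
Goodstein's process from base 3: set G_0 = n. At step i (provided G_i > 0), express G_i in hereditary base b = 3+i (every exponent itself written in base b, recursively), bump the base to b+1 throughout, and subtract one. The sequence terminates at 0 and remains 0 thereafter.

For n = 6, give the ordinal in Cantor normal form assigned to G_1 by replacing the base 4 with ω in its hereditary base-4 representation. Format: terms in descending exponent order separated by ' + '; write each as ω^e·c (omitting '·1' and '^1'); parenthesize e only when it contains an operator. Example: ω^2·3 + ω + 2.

(0) 6|_3 = 2·3 ↦ 2·4|_4 = 8 ⇒ 7
(1) 7|_4 = 4 + 3 ↦ 5 + 3|_5 = 8 ⇒ 7

ω + 3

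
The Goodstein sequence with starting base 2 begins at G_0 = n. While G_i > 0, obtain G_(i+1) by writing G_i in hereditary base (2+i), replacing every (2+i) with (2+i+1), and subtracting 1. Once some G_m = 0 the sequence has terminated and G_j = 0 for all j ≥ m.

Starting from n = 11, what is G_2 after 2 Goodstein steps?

G_0=11  [base 2] 2^(2 + 1) + 2 + 1  →[2↦3]→  3^(3 + 1) + 3 + 1 = 85  −1 ⇒ G_1=84
G_1=84  [base 3] 3^(3 + 1) + 3  →[3↦4]→  4^(4 + 1) + 4 = 1028  −1 ⇒ G_2=1027
G_2=1027  [base 4] 4^(4 + 1) + 3  →[4↦5]→  5^(5 + 1) + 3 = 15628  −1 ⇒ G_3=15627

1027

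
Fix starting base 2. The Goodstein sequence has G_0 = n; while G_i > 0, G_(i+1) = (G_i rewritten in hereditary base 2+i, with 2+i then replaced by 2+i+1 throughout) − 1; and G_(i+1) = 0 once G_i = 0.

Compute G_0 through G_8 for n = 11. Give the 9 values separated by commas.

11, 84, 1027, 15627, 279937, 5764801, 134217727, 2749609302, 70077777775

11 —HB2→ 2^(2 + 1) + 2 + 1 —bump→ 3^(3 + 1) + 3 + 1 = 85 —(−1)→ 84
84 —HB3→ 3^(3 + 1) + 3 —bump→ 4^(4 + 1) + 4 = 1028 —(−1)→ 1027
1027 —HB4→ 4^(4 + 1) + 3 —bump→ 5^(5 + 1) + 3 = 15628 —(−1)→ 15627
15627 —HB5→ 5^(5 + 1) + 2 —bump→ 6^(6 + 1) + 2 = 279938 —(−1)→ 279937
279937 —HB6→ 6^(6 + 1) + 1 —bump→ 7^(7 + 1) + 1 = 5764802 —(−1)→ 5764801
5764801 —HB7→ 7^(7 + 1) —bump→ 8^(8 + 1) = 134217728 —(−1)→ 134217727
134217727 —HB8→ 7·8^8 + 7·8^7 + 7·8^6 + 7·8^5 + 7·8^4 + 7·8^3 + 7·8^2 + 7·8 + 7 —bump→ 7·9^9 + 7·9^7 + 7·9^6 + 7·9^5 + 7·9^4 + 7·9^3 + 7·9^2 + 7·9 + 7 = 2749609303 —(−1)→ 2749609302
2749609302 —HB9→ 7·9^9 + 7·9^7 + 7·9^6 + 7·9^5 + 7·9^4 + 7·9^3 + 7·9^2 + 7·9 + 6 —bump→ 7·10^10 + 7·10^7 + 7·10^6 + 7·10^5 + 7·10^4 + 7·10^3 + 7·10^2 + 7·10 + 6 = 70077777776 —(−1)→ 70077777775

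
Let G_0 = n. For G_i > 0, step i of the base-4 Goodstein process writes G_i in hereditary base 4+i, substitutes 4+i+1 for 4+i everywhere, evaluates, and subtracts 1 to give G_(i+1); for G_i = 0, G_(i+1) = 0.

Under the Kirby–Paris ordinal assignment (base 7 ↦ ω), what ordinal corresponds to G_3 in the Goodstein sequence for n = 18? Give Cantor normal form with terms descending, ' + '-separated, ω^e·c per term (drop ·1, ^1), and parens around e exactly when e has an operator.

G_0 = 18. HB_4(18) = 4^2 + 2. Bump = 27. G_1 = 26.
G_1 = 26. HB_5(26) = 5^2 + 1. Bump = 37. G_2 = 36.
G_2 = 36. HB_6(36) = 6^2. Bump = 49. G_3 = 48.

ω·6 + 6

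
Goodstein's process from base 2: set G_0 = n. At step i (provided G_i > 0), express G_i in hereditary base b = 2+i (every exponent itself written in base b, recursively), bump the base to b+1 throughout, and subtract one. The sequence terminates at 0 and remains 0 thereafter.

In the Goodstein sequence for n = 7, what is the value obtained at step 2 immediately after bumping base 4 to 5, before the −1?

7 —HB2→ 2^2 + 2 + 1 —bump→ 3^3 + 3 + 1 = 31 —(−1)→ 30
30 —HB3→ 3^3 + 3 —bump→ 4^4 + 4 = 260 —(−1)→ 259

3128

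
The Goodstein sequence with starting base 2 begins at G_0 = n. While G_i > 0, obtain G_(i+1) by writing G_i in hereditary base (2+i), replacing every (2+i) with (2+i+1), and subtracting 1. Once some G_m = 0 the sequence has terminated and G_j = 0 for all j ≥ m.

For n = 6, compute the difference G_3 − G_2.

2868

G_0=6  [base 2] 2^2 + 2  →[2↦3]→  3^3 + 3 = 30  −1 ⇒ G_1=29
G_1=29  [base 3] 3^3 + 2  →[3↦4]→  4^4 + 2 = 258  −1 ⇒ G_2=257
G_2=257  [base 4] 4^4 + 1  →[4↦5]→  5^5 + 1 = 3126  −1 ⇒ G_3=3125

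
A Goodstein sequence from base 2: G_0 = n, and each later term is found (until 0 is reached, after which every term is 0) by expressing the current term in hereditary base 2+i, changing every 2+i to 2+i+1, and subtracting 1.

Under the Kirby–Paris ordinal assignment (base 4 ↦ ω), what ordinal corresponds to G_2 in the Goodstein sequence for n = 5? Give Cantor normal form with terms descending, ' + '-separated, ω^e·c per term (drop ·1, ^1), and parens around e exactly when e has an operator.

ω^3·3 + ω^2·3 + ω·3 + 3

base 2: 5 = 2^2 + 1; at 3: 3^3 + 1 = 28; next = 27
base 3: 27 = 3^3; at 4: 4^4 = 256; next = 255
base 4: 255 = 3·4^3 + 3·4^2 + 3·4 + 3; at 5: 3·5^3 + 3·5^2 + 3·5 + 3 = 468; next = 467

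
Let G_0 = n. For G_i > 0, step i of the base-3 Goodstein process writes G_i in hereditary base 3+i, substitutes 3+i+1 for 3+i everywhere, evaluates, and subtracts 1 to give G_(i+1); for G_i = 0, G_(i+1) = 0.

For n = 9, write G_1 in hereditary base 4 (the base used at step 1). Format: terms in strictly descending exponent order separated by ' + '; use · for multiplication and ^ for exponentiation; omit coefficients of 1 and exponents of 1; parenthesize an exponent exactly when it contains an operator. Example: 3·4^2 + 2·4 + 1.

G_0=9  [base 3] 3^2  →[3↦4]→  4^2 = 16  −1 ⇒ G_1=15
G_1=15  [base 4] 3·4 + 3  →[4↦5]→  3·5 + 3 = 18  −1 ⇒ G_2=17

3·4 + 3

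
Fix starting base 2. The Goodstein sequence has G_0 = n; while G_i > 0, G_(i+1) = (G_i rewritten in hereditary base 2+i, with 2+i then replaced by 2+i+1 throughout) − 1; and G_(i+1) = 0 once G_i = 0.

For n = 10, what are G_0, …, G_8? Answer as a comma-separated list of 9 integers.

10, 83, 1025, 15625, 279935, 4215754, 84073323, 1937434592, 50000555551

G_0=10  [base 2] 2^(2 + 1) + 2  →[2↦3]→  3^(3 + 1) + 3 = 84  −1 ⇒ G_1=83
G_1=83  [base 3] 3^(3 + 1) + 2  →[3↦4]→  4^(4 + 1) + 2 = 1026  −1 ⇒ G_2=1025
G_2=1025  [base 4] 4^(4 + 1) + 1  →[4↦5]→  5^(5 + 1) + 1 = 15626  −1 ⇒ G_3=15625
G_3=15625  [base 5] 5^(5 + 1)  →[5↦6]→  6^(6 + 1) = 279936  −1 ⇒ G_4=279935
G_4=279935  [base 6] 5·6^6 + 5·6^5 + 5·6^4 + 5·6^3 + 5·6^2 + 5·6 + 5  →[6↦7]→  5·7^7 + 5·7^5 + 5·7^4 + 5·7^3 + 5·7^2 + 5·7 + 5 = 4215755  −1 ⇒ G_5=4215754
G_5=4215754  [base 7] 5·7^7 + 5·7^5 + 5·7^4 + 5·7^3 + 5·7^2 + 5·7 + 4  →[7↦8]→  5·8^8 + 5·8^5 + 5·8^4 + 5·8^3 + 5·8^2 + 5·8 + 4 = 84073324  −1 ⇒ G_6=84073323
G_6=84073323  [base 8] 5·8^8 + 5·8^5 + 5·8^4 + 5·8^3 + 5·8^2 + 5·8 + 3  →[8↦9]→  5·9^9 + 5·9^5 + 5·9^4 + 5·9^3 + 5·9^2 + 5·9 + 3 = 1937434593  −1 ⇒ G_7=1937434592
G_7=1937434592  [base 9] 5·9^9 + 5·9^5 + 5·9^4 + 5·9^3 + 5·9^2 + 5·9 + 2  →[9↦10]→  5·10^10 + 5·10^5 + 5·10^4 + 5·10^3 + 5·10^2 + 5·10 + 2 = 50000555552  −1 ⇒ G_8=50000555551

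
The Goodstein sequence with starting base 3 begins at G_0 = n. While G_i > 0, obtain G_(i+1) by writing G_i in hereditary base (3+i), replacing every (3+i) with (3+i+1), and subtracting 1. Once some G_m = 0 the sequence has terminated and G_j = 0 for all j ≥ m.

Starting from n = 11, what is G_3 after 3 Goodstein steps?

35

base 3: 11 = 3^2 + 2; at 4: 4^2 + 2 = 18; next = 17
base 4: 17 = 4^2 + 1; at 5: 5^2 + 1 = 26; next = 25
base 5: 25 = 5^2; at 6: 6^2 = 36; next = 35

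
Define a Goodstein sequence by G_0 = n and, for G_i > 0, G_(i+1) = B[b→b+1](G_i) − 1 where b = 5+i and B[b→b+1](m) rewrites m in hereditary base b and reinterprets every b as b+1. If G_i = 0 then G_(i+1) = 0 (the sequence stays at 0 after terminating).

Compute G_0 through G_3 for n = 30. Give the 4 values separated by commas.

30, 41, 53, 67

step 0: 30 = 5^2 + 5; sub 6 for 5: 6^2 + 6; = 42; G_1 = 42−1 = 41
step 1: 41 = 6^2 + 5; sub 7 for 6: 7^2 + 5; = 54; G_2 = 54−1 = 53
step 2: 53 = 7^2 + 4; sub 8 for 7: 8^2 + 4; = 68; G_3 = 68−1 = 67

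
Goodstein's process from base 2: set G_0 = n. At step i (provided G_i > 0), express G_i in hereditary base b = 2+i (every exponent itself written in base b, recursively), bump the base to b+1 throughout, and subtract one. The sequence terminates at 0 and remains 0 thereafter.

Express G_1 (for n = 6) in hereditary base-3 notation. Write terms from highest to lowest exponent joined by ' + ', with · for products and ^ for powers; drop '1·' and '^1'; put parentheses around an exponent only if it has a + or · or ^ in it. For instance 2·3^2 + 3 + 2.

step 0: 6 = 2^2 + 2; sub 3 for 2: 3^3 + 3; = 30; G_1 = 30−1 = 29
step 1: 29 = 3^3 + 2; sub 4 for 3: 4^4 + 2; = 258; G_2 = 258−1 = 257

3^3 + 2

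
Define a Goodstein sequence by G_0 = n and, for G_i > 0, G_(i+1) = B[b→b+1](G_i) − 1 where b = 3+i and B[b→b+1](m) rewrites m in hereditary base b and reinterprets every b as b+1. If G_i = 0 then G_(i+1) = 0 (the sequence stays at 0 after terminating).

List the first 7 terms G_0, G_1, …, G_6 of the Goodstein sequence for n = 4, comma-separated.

4, 4, 4, 3, 2, 1, 0

step 0: 4 = 3 + 1; sub 4 for 3: 4 + 1; = 5; G_1 = 5−1 = 4
step 1: 4 = 4; sub 5 for 4: 5; = 5; G_2 = 5−1 = 4
step 2: 4 = 4; sub 6 for 5: 4; = 4; G_3 = 4−1 = 3
step 3: 3 = 3; sub 7 for 6: 3; = 3; G_4 = 3−1 = 2
step 4: 2 = 2; sub 8 for 7: 2; = 2; G_5 = 2−1 = 1
step 5: 1 = 1; sub 9 for 8: 1; = 1; G_6 = 1−1 = 0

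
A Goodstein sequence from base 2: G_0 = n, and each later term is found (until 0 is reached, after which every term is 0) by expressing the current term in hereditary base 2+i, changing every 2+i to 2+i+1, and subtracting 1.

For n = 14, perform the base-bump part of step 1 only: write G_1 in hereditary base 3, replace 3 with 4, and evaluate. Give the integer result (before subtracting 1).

step 0: 14 = 2^(2 + 1) + 2^2 + 2; sub 3 for 2: 3^(3 + 1) + 3^3 + 3; = 111; G_1 = 111−1 = 110
step 1: 110 = 3^(3 + 1) + 3^3 + 2; sub 4 for 3: 4^(4 + 1) + 4^4 + 2; = 1282; G_2 = 1282−1 = 1281

1282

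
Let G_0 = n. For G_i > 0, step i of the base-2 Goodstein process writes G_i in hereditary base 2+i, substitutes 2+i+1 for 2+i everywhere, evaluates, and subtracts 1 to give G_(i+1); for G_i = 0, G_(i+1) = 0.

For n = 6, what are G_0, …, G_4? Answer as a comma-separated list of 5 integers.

(0) 6|_2 = 2^2 + 2 ↦ 3^3 + 3|_3 = 30 ⇒ 29
(1) 29|_3 = 3^3 + 2 ↦ 4^4 + 2|_4 = 258 ⇒ 257
(2) 257|_4 = 4^4 + 1 ↦ 5^5 + 1|_5 = 3126 ⇒ 3125
(3) 3125|_5 = 5^5 ↦ 6^6|_6 = 46656 ⇒ 46655

6, 29, 257, 3125, 46655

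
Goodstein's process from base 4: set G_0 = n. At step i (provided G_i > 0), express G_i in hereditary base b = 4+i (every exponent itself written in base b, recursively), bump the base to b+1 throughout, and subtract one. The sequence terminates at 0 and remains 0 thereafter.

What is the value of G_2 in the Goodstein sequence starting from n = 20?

39

step 0: 20 = 4^2 + 4; sub 5 for 4: 5^2 + 5; = 30; G_1 = 30−1 = 29
step 1: 29 = 5^2 + 4; sub 6 for 5: 6^2 + 4; = 40; G_2 = 40−1 = 39
step 2: 39 = 6^2 + 3; sub 7 for 6: 7^2 + 3; = 52; G_3 = 52−1 = 51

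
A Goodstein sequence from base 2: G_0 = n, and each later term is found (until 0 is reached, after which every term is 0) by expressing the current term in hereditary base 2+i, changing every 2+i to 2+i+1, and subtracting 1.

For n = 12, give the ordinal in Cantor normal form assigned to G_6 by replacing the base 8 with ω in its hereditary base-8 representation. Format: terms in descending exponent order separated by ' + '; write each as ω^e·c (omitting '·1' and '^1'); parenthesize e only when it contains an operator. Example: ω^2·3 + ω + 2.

ω^(ω + 1) + ω^2·2 + ω + 3

12 —HB2→ 2^(2 + 1) + 2^2 —bump→ 3^(3 + 1) + 3^3 = 108 —(−1)→ 107
107 —HB3→ 3^(3 + 1) + 2·3^2 + 2·3 + 2 —bump→ 4^(4 + 1) + 2·4^2 + 2·4 + 2 = 1066 —(−1)→ 1065
1065 —HB4→ 4^(4 + 1) + 2·4^2 + 2·4 + 1 —bump→ 5^(5 + 1) + 2·5^2 + 2·5 + 1 = 15686 —(−1)→ 15685
15685 —HB5→ 5^(5 + 1) + 2·5^2 + 2·5 —bump→ 6^(6 + 1) + 2·6^2 + 2·6 = 280020 —(−1)→ 280019
280019 —HB6→ 6^(6 + 1) + 2·6^2 + 6 + 5 —bump→ 7^(7 + 1) + 2·7^2 + 7 + 5 = 5764911 —(−1)→ 5764910
5764910 —HB7→ 7^(7 + 1) + 2·7^2 + 7 + 4 —bump→ 8^(8 + 1) + 2·8^2 + 8 + 4 = 134217868 —(−1)→ 134217867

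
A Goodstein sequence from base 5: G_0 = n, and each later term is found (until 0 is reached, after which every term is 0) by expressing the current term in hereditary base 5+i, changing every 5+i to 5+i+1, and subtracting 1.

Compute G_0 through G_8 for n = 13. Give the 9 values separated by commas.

13, 14, 15, 16, 17, 17, 17, 17, 17

(0) 13|_5 = 2·5 + 3 ↦ 2·6 + 3|_6 = 15 ⇒ 14
(1) 14|_6 = 2·6 + 2 ↦ 2·7 + 2|_7 = 16 ⇒ 15
(2) 15|_7 = 2·7 + 1 ↦ 2·8 + 1|_8 = 17 ⇒ 16
(3) 16|_8 = 2·8 ↦ 2·9|_9 = 18 ⇒ 17
(4) 17|_9 = 9 + 8 ↦ 10 + 8|_10 = 18 ⇒ 17
(5) 17|_10 = 10 + 7 ↦ 11 + 7|_11 = 18 ⇒ 17
(6) 17|_11 = 11 + 6 ↦ 12 + 6|_12 = 18 ⇒ 17
(7) 17|_12 = 12 + 5 ↦ 13 + 5|_13 = 18 ⇒ 17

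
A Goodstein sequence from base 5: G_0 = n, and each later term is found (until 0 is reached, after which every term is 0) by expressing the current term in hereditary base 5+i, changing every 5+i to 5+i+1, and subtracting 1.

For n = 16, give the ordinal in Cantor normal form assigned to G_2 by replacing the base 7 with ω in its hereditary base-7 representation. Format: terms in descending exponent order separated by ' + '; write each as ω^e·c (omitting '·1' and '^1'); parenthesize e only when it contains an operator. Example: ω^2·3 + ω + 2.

G_0=16  [base 5] 3·5 + 1  →[5↦6]→  3·6 + 1 = 19  −1 ⇒ G_1=18
G_1=18  [base 6] 3·6  →[6↦7]→  3·7 = 21  −1 ⇒ G_2=20
G_2=20  [base 7] 2·7 + 6  →[7↦8]→  2·8 + 6 = 22  −1 ⇒ G_3=21

ω·2 + 6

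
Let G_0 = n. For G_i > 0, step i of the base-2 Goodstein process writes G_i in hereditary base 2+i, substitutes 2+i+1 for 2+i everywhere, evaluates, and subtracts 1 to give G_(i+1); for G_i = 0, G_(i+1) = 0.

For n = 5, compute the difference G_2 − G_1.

228

(0) 5|_2 = 2^2 + 1 ↦ 3^3 + 1|_3 = 28 ⇒ 27
(1) 27|_3 = 3^3 ↦ 4^4|_4 = 256 ⇒ 255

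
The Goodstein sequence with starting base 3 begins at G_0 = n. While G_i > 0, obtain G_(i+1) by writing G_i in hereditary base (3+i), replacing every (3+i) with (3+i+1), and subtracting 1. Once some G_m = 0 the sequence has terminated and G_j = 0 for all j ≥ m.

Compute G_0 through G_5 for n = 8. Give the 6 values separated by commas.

G_0 = 8. HB_3(8) = 2·3 + 2. Bump = 10. G_1 = 9.
G_1 = 9. HB_4(9) = 2·4 + 1. Bump = 11. G_2 = 10.
G_2 = 10. HB_5(10) = 2·5. Bump = 12. G_3 = 11.
G_3 = 11. HB_6(11) = 6 + 5. Bump = 12. G_4 = 11.
G_4 = 11. HB_7(11) = 7 + 4. Bump = 12. G_5 = 11.

8, 9, 10, 11, 11, 11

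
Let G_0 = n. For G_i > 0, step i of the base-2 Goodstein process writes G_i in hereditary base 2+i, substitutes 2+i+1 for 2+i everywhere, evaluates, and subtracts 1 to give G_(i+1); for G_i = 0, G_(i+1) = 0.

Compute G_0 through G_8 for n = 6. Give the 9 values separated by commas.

step 0: 6 = 2^2 + 2; sub 3 for 2: 3^3 + 3; = 30; G_1 = 30−1 = 29
step 1: 29 = 3^3 + 2; sub 4 for 3: 4^4 + 2; = 258; G_2 = 258−1 = 257
step 2: 257 = 4^4 + 1; sub 5 for 4: 5^5 + 1; = 3126; G_3 = 3126−1 = 3125
step 3: 3125 = 5^5; sub 6 for 5: 6^6; = 46656; G_4 = 46656−1 = 46655
step 4: 46655 = 5·6^5 + 5·6^4 + 5·6^3 + 5·6^2 + 5·6 + 5; sub 7 for 6: 5·7^5 + 5·7^4 + 5·7^3 + 5·7^2 + 5·7 + 5; = 98040; G_5 = 98040−1 = 98039
step 5: 98039 = 5·7^5 + 5·7^4 + 5·7^3 + 5·7^2 + 5·7 + 4; sub 8 for 7: 5·8^5 + 5·8^4 + 5·8^3 + 5·8^2 + 5·8 + 4; = 187244; G_6 = 187244−1 = 187243
step 6: 187243 = 5·8^5 + 5·8^4 + 5·8^3 + 5·8^2 + 5·8 + 3; sub 9 for 8: 5·9^5 + 5·9^4 + 5·9^3 + 5·9^2 + 5·9 + 3; = 332148; G_7 = 332148−1 = 332147
step 7: 332147 = 5·9^5 + 5·9^4 + 5·9^3 + 5·9^2 + 5·9 + 2; sub 10 for 9: 5·10^5 + 5·10^4 + 5·10^3 + 5·10^2 + 5·10 + 2; = 555552; G_8 = 555552−1 = 555551

6, 29, 257, 3125, 46655, 98039, 187243, 332147, 555551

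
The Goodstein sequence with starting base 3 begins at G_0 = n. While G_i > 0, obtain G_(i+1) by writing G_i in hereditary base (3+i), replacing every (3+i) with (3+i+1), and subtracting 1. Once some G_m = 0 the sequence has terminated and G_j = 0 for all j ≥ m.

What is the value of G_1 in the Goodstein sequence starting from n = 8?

9

G_0 = 8. HB_3(8) = 2·3 + 2. Bump = 10. G_1 = 9.
G_1 = 9. HB_4(9) = 2·4 + 1. Bump = 11. G_2 = 10.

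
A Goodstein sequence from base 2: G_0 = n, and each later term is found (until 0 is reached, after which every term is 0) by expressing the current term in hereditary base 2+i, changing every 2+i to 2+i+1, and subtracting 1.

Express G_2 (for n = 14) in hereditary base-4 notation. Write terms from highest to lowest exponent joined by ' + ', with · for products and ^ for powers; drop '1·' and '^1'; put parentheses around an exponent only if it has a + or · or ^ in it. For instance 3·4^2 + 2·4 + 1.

4^(4 + 1) + 4^4 + 1

i=0: 14 = 2^(2 + 1) + 2^2 + 2 (b=2); 2→3: 3^(3 + 1) + 3^3 + 3 = 111; 111−1 = 110
i=1: 110 = 3^(3 + 1) + 3^3 + 2 (b=3); 3→4: 4^(4 + 1) + 4^4 + 2 = 1282; 1282−1 = 1281
i=2: 1281 = 4^(4 + 1) + 4^4 + 1 (b=4); 4→5: 5^(5 + 1) + 5^5 + 1 = 18751; 18751−1 = 18750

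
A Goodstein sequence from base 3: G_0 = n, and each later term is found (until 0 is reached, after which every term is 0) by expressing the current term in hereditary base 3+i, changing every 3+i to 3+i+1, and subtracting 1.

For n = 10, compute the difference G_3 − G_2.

(0) 10|_3 = 3^2 + 1 ↦ 4^2 + 1|_4 = 17 ⇒ 16
(1) 16|_4 = 4^2 ↦ 5^2|_5 = 25 ⇒ 24
(2) 24|_5 = 4·5 + 4 ↦ 4·6 + 4|_6 = 28 ⇒ 27

3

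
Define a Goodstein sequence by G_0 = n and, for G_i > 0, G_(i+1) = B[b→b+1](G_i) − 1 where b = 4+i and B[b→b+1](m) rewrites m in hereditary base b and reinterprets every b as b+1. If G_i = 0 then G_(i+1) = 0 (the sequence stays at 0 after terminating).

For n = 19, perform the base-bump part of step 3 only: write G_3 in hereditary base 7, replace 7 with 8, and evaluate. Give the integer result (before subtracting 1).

64

G_0 = 19. HB_4(19) = 4^2 + 3. Bump = 28. G_1 = 27.
G_1 = 27. HB_5(27) = 5^2 + 2. Bump = 38. G_2 = 37.
G_2 = 37. HB_6(37) = 6^2 + 1. Bump = 50. G_3 = 49.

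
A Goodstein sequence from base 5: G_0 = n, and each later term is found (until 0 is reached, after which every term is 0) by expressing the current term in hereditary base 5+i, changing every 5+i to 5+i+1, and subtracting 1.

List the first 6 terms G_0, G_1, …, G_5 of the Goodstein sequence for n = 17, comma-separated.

17 —HB5→ 3·5 + 2 —bump→ 3·6 + 2 = 20 —(−1)→ 19
19 —HB6→ 3·6 + 1 —bump→ 3·7 + 1 = 22 —(−1)→ 21
21 —HB7→ 3·7 —bump→ 3·8 = 24 —(−1)→ 23
23 —HB8→ 2·8 + 7 —bump→ 2·9 + 7 = 25 —(−1)→ 24
24 —HB9→ 2·9 + 6 —bump→ 2·10 + 6 = 26 —(−1)→ 25

17, 19, 21, 23, 24, 25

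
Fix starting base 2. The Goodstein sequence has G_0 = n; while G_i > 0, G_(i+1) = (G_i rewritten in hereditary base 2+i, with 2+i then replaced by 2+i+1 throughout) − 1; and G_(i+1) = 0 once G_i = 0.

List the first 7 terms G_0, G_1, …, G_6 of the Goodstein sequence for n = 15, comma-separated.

i=0: 15 = 2^(2 + 1) + 2^2 + 2 + 1 (b=2); 2→3: 3^(3 + 1) + 3^3 + 3 + 1 = 112; 112−1 = 111
i=1: 111 = 3^(3 + 1) + 3^3 + 3 (b=3); 3→4: 4^(4 + 1) + 4^4 + 4 = 1284; 1284−1 = 1283
i=2: 1283 = 4^(4 + 1) + 4^4 + 3 (b=4); 4→5: 5^(5 + 1) + 5^5 + 3 = 18753; 18753−1 = 18752
i=3: 18752 = 5^(5 + 1) + 5^5 + 2 (b=5); 5→6: 6^(6 + 1) + 6^6 + 2 = 326594; 326594−1 = 326593
i=4: 326593 = 6^(6 + 1) + 6^6 + 1 (b=6); 6→7: 7^(7 + 1) + 7^7 + 1 = 6588345; 6588345−1 = 6588344
i=5: 6588344 = 7^(7 + 1) + 7^7 (b=7); 7→8: 8^(8 + 1) + 8^8 = 150994944; 150994944−1 = 150994943

15, 111, 1283, 18752, 326593, 6588344, 150994943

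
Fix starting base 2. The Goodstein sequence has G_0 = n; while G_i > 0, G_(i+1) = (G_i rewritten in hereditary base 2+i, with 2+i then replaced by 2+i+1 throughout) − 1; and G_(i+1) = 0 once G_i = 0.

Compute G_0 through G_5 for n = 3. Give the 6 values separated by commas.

3, 3, 3, 2, 1, 0

3 —HB2→ 2 + 1 —bump→ 3 + 1 = 4 —(−1)→ 3
3 —HB3→ 3 —bump→ 4 = 4 —(−1)→ 3
3 —HB4→ 3 —bump→ 3 = 3 —(−1)→ 2
2 —HB5→ 2 —bump→ 2 = 2 —(−1)→ 1
1 —HB6→ 1 —bump→ 1 = 1 —(−1)→ 0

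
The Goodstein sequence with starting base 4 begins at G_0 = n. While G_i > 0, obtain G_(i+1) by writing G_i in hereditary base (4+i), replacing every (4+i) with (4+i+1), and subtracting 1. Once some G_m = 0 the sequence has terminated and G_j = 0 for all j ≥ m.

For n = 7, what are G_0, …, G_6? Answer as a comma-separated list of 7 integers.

7 —HB4→ 4 + 3 —bump→ 5 + 3 = 8 —(−1)→ 7
7 —HB5→ 5 + 2 —bump→ 6 + 2 = 8 —(−1)→ 7
7 —HB6→ 6 + 1 —bump→ 7 + 1 = 8 —(−1)→ 7
7 —HB7→ 7 —bump→ 8 = 8 —(−1)→ 7
7 —HB8→ 7 —bump→ 7 = 7 —(−1)→ 6
6 —HB9→ 6 —bump→ 6 = 6 —(−1)→ 5

7, 7, 7, 7, 7, 6, 5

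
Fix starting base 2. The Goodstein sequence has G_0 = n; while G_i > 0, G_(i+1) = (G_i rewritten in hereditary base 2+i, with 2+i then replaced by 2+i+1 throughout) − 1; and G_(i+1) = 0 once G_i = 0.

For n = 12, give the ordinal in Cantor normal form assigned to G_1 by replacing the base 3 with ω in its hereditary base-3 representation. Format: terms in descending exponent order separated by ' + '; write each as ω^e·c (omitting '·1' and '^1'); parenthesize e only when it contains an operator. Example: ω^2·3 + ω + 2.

i=0: 12 = 2^(2 + 1) + 2^2 (b=2); 2→3: 3^(3 + 1) + 3^3 = 108; 108−1 = 107
i=1: 107 = 3^(3 + 1) + 2·3^2 + 2·3 + 2 (b=3); 3→4: 4^(4 + 1) + 2·4^2 + 2·4 + 2 = 1066; 1066−1 = 1065

ω^(ω + 1) + ω^2·2 + ω·2 + 2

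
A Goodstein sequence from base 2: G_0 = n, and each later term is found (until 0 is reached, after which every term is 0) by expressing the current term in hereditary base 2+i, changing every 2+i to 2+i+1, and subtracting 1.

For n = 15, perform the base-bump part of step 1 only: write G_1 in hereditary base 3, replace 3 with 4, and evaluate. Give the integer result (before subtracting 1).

15 —HB2→ 2^(2 + 1) + 2^2 + 2 + 1 —bump→ 3^(3 + 1) + 3^3 + 3 + 1 = 112 —(−1)→ 111
111 —HB3→ 3^(3 + 1) + 3^3 + 3 —bump→ 4^(4 + 1) + 4^4 + 4 = 1284 —(−1)→ 1283

1284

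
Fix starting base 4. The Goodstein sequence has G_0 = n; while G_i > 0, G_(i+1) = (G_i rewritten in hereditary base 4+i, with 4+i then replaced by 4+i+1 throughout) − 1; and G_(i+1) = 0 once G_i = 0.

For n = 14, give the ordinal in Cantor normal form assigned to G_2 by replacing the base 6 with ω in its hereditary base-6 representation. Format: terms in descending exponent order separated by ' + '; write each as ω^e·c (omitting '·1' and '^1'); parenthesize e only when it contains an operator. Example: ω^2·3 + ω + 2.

G_0 = 14. HB_4(14) = 3·4 + 2. Bump = 17. G_1 = 16.
G_1 = 16. HB_5(16) = 3·5 + 1. Bump = 19. G_2 = 18.
G_2 = 18. HB_6(18) = 3·6. Bump = 21. G_3 = 20.

ω·3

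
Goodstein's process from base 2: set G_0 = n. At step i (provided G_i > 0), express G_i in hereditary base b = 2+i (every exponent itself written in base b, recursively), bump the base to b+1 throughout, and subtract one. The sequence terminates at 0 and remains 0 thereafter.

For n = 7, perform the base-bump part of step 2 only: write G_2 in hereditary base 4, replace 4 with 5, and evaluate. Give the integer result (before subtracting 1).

3128

7 —HB2→ 2^2 + 2 + 1 —bump→ 3^3 + 3 + 1 = 31 —(−1)→ 30
30 —HB3→ 3^3 + 3 —bump→ 4^4 + 4 = 260 —(−1)→ 259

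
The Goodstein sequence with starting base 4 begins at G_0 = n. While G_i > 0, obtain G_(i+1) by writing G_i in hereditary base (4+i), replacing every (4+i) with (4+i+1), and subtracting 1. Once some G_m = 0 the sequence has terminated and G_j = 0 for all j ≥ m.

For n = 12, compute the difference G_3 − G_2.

base 4: 12 = 3·4; at 5: 3·5 = 15; next = 14
base 5: 14 = 2·5 + 4; at 6: 2·6 + 4 = 16; next = 15
base 6: 15 = 2·6 + 3; at 7: 2·7 + 3 = 17; next = 16

1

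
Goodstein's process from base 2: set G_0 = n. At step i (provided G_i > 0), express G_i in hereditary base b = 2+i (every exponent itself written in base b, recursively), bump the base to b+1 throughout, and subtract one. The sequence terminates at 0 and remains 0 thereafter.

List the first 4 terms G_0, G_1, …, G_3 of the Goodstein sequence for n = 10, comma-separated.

i=0: 10 = 2^(2 + 1) + 2 (b=2); 2→3: 3^(3 + 1) + 3 = 84; 84−1 = 83
i=1: 83 = 3^(3 + 1) + 2 (b=3); 3→4: 4^(4 + 1) + 2 = 1026; 1026−1 = 1025
i=2: 1025 = 4^(4 + 1) + 1 (b=4); 4→5: 5^(5 + 1) + 1 = 15626; 15626−1 = 15625

10, 83, 1025, 15625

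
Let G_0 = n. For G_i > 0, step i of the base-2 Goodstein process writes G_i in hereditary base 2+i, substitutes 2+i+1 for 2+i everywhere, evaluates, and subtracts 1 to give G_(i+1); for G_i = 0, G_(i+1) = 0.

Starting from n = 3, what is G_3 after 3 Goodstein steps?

(0) 3|_2 = 2 + 1 ↦ 3 + 1|_3 = 4 ⇒ 3
(1) 3|_3 = 3 ↦ 4|_4 = 4 ⇒ 3
(2) 3|_4 = 3 ↦ 3|_5 = 3 ⇒ 2
(3) 2|_5 = 2 ↦ 2|_6 = 2 ⇒ 1

2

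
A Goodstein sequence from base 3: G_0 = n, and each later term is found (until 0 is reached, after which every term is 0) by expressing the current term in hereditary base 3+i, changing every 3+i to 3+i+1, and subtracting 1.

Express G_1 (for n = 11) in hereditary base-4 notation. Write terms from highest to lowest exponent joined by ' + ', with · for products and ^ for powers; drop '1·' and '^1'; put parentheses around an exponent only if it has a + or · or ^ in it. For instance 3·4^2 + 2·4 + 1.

base 3: 11 = 3^2 + 2; at 4: 4^2 + 2 = 18; next = 17
base 4: 17 = 4^2 + 1; at 5: 5^2 + 1 = 26; next = 25

4^2 + 1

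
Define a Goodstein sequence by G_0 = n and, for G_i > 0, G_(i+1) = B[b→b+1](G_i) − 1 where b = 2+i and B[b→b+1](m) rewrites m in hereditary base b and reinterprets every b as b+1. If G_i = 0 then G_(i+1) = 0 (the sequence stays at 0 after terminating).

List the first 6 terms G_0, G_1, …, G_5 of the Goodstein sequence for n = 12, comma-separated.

12, 107, 1065, 15685, 280019, 5764910

step 0: 12 = 2^(2 + 1) + 2^2; sub 3 for 2: 3^(3 + 1) + 3^3; = 108; G_1 = 108−1 = 107
step 1: 107 = 3^(3 + 1) + 2·3^2 + 2·3 + 2; sub 4 for 3: 4^(4 + 1) + 2·4^2 + 2·4 + 2; = 1066; G_2 = 1066−1 = 1065
step 2: 1065 = 4^(4 + 1) + 2·4^2 + 2·4 + 1; sub 5 for 4: 5^(5 + 1) + 2·5^2 + 2·5 + 1; = 15686; G_3 = 15686−1 = 15685
step 3: 15685 = 5^(5 + 1) + 2·5^2 + 2·5; sub 6 for 5: 6^(6 + 1) + 2·6^2 + 2·6; = 280020; G_4 = 280020−1 = 280019
step 4: 280019 = 6^(6 + 1) + 2·6^2 + 6 + 5; sub 7 for 6: 7^(7 + 1) + 2·7^2 + 7 + 5; = 5764911; G_5 = 5764911−1 = 5764910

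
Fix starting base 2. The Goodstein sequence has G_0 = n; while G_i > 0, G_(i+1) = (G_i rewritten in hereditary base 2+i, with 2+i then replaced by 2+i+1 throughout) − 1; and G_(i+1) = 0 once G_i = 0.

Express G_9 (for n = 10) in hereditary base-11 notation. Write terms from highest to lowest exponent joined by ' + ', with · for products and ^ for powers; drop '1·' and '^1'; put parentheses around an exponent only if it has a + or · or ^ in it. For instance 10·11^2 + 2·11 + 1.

G_0 = 10. HB_2(10) = 2^(2 + 1) + 2. Bump = 84. G_1 = 83.
G_1 = 83. HB_3(83) = 3^(3 + 1) + 2. Bump = 1026. G_2 = 1025.
G_2 = 1025. HB_4(1025) = 4^(4 + 1) + 1. Bump = 15626. G_3 = 15625.
G_3 = 15625. HB_5(15625) = 5^(5 + 1). Bump = 279936. G_4 = 279935.
G_4 = 279935. HB_6(279935) = 5·6^6 + 5·6^5 + 5·6^4 + 5·6^3 + 5·6^2 + 5·6 + 5. Bump = 4215755. G_5 = 4215754.
G_5 = 4215754. HB_7(4215754) = 5·7^7 + 5·7^5 + 5·7^4 + 5·7^3 + 5·7^2 + 5·7 + 4. Bump = 84073324. G_6 = 84073323.
G_6 = 84073323. HB_8(84073323) = 5·8^8 + 5·8^5 + 5·8^4 + 5·8^3 + 5·8^2 + 5·8 + 3. Bump = 1937434593. G_7 = 1937434592.
G_7 = 1937434592. HB_9(1937434592) = 5·9^9 + 5·9^5 + 5·9^4 + 5·9^3 + 5·9^2 + 5·9 + 2. Bump = 50000555552. G_8 = 50000555551.
G_8 = 50000555551. HB_10(50000555551) = 5·10^10 + 5·10^5 + 5·10^4 + 5·10^3 + 5·10^2 + 5·10 + 1. Bump = 1426559238831. G_9 = 1426559238830.

5·11^11 + 5·11^5 + 5·11^4 + 5·11^3 + 5·11^2 + 5·11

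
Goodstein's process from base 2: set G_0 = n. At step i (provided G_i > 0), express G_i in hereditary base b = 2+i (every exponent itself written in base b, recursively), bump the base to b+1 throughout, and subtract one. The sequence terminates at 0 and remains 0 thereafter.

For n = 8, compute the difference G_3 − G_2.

5757

base 2: 8 = 2^(2 + 1); at 3: 3^(3 + 1) = 81; next = 80
base 3: 80 = 2·3^3 + 2·3^2 + 2·3 + 2; at 4: 2·4^4 + 2·4^2 + 2·4 + 2 = 554; next = 553
base 4: 553 = 2·4^4 + 2·4^2 + 2·4 + 1; at 5: 2·5^5 + 2·5^2 + 2·5 + 1 = 6311; next = 6310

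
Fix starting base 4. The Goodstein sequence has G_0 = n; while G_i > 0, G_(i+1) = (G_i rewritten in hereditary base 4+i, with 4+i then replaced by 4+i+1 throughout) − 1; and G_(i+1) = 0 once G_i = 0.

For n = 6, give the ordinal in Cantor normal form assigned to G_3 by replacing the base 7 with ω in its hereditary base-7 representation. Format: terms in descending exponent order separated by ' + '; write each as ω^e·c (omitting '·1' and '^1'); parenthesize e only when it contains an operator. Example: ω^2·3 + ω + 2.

base 4: 6 = 4 + 2; at 5: 5 + 2 = 7; next = 6
base 5: 6 = 5 + 1; at 6: 6 + 1 = 7; next = 6
base 6: 6 = 6; at 7: 7 = 7; next = 6
base 7: 6 = 6; at 8: 6 = 6; next = 5

6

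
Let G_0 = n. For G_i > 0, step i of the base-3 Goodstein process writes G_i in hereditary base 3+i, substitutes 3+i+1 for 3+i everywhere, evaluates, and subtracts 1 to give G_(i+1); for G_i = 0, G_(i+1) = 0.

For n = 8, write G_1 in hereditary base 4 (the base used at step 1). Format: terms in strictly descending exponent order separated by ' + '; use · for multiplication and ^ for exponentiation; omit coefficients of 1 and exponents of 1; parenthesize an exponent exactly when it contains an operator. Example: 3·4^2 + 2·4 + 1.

(0) 8|_3 = 2·3 + 2 ↦ 2·4 + 2|_4 = 10 ⇒ 9
(1) 9|_4 = 2·4 + 1 ↦ 2·5 + 1|_5 = 11 ⇒ 10

2·4 + 1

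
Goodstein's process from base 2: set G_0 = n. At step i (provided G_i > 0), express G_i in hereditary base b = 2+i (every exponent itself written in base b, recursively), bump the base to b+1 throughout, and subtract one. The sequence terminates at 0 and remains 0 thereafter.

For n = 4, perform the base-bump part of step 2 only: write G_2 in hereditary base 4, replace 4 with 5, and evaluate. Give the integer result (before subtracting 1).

4 —HB2→ 2^2 —bump→ 3^3 = 27 —(−1)→ 26
26 —HB3→ 2·3^2 + 2·3 + 2 —bump→ 2·4^2 + 2·4 + 2 = 42 —(−1)→ 41

61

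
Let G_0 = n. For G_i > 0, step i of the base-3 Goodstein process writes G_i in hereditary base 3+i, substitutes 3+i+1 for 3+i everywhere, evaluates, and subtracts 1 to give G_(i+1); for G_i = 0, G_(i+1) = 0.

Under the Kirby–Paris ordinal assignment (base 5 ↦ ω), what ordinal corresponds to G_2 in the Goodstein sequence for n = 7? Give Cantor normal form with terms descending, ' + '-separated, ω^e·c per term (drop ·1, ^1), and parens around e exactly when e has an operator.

ω + 4

7 —HB3→ 2·3 + 1 —bump→ 2·4 + 1 = 9 —(−1)→ 8
8 —HB4→ 2·4 —bump→ 2·5 = 10 —(−1)→ 9
9 —HB5→ 5 + 4 —bump→ 6 + 4 = 10 —(−1)→ 9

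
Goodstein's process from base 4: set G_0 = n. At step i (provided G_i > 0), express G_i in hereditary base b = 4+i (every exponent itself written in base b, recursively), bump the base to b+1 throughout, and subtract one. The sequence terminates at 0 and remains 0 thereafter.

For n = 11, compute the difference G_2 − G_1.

1

[0] 11 ≡ 2·4 + 3 (base 4). Lift 5: 13. −1: 12.
[1] 12 ≡ 2·5 + 2 (base 5). Lift 6: 14. −1: 13.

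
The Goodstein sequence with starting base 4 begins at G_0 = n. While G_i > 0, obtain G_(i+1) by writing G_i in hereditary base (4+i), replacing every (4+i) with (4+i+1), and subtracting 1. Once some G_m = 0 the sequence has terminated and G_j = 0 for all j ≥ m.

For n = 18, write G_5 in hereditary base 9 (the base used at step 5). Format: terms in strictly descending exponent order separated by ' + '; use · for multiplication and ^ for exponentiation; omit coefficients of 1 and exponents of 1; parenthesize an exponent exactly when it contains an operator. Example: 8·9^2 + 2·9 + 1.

G_0 = 18. HB_4(18) = 4^2 + 2. Bump = 27. G_1 = 26.
G_1 = 26. HB_5(26) = 5^2 + 1. Bump = 37. G_2 = 36.
G_2 = 36. HB_6(36) = 6^2. Bump = 49. G_3 = 48.
G_3 = 48. HB_7(48) = 6·7 + 6. Bump = 54. G_4 = 53.
G_4 = 53. HB_8(53) = 6·8 + 5. Bump = 59. G_5 = 58.
G_5 = 58. HB_9(58) = 6·9 + 4. Bump = 64. G_6 = 63.

6·9 + 4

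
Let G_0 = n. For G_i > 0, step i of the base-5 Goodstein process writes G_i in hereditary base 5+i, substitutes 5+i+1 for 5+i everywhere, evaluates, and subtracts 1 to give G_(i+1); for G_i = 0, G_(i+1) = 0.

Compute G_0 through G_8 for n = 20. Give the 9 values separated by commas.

20, 23, 25, 27, 29, 31, 33, 35, 36

base 5: 20 = 4·5; at 6: 4·6 = 24; next = 23
base 6: 23 = 3·6 + 5; at 7: 3·7 + 5 = 26; next = 25
base 7: 25 = 3·7 + 4; at 8: 3·8 + 4 = 28; next = 27
base 8: 27 = 3·8 + 3; at 9: 3·9 + 3 = 30; next = 29
base 9: 29 = 3·9 + 2; at 10: 3·10 + 2 = 32; next = 31
base 10: 31 = 3·10 + 1; at 11: 3·11 + 1 = 34; next = 33
base 11: 33 = 3·11; at 12: 3·12 = 36; next = 35
base 12: 35 = 2·12 + 11; at 13: 2·13 + 11 = 37; next = 36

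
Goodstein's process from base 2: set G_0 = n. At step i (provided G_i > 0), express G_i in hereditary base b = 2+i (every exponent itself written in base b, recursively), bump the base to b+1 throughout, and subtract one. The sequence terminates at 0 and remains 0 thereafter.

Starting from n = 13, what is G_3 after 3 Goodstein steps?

16092

i=0: 13 = 2^(2 + 1) + 2^2 + 1 (b=2); 2→3: 3^(3 + 1) + 3^3 + 1 = 109; 109−1 = 108
i=1: 108 = 3^(3 + 1) + 3^3 (b=3); 3→4: 4^(4 + 1) + 4^4 = 1280; 1280−1 = 1279
i=2: 1279 = 4^(4 + 1) + 3·4^3 + 3·4^2 + 3·4 + 3 (b=4); 4→5: 5^(5 + 1) + 3·5^3 + 3·5^2 + 3·5 + 3 = 16093; 16093−1 = 16092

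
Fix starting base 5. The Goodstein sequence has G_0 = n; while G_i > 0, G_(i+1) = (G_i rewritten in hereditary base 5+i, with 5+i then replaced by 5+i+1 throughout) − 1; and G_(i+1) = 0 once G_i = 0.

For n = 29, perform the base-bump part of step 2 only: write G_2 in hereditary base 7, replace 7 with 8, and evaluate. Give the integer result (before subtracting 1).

(0) 29|_5 = 5^2 + 4 ↦ 6^2 + 4|_6 = 40 ⇒ 39
(1) 39|_6 = 6^2 + 3 ↦ 7^2 + 3|_7 = 52 ⇒ 51
(2) 51|_7 = 7^2 + 2 ↦ 8^2 + 2|_8 = 66 ⇒ 65

66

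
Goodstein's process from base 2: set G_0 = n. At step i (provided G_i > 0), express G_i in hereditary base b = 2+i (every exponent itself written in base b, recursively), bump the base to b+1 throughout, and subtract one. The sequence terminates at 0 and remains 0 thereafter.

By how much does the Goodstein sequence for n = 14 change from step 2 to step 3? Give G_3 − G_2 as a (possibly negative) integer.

17469

G_0=14  [base 2] 2^(2 + 1) + 2^2 + 2  →[2↦3]→  3^(3 + 1) + 3^3 + 3 = 111  −1 ⇒ G_1=110
G_1=110  [base 3] 3^(3 + 1) + 3^3 + 2  →[3↦4]→  4^(4 + 1) + 4^4 + 2 = 1282  −1 ⇒ G_2=1281
G_2=1281  [base 4] 4^(4 + 1) + 4^4 + 1  →[4↦5]→  5^(5 + 1) + 5^5 + 1 = 18751  −1 ⇒ G_3=18750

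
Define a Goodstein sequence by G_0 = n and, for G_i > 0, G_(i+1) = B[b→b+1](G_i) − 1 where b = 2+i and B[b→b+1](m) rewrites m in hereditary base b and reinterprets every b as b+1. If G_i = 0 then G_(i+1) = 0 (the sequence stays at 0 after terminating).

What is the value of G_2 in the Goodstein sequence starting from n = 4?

i=0: 4 = 2^2 (b=2); 2→3: 3^3 = 27; 27−1 = 26
i=1: 26 = 2·3^2 + 2·3 + 2 (b=3); 3→4: 2·4^2 + 2·4 + 2 = 42; 42−1 = 41

41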